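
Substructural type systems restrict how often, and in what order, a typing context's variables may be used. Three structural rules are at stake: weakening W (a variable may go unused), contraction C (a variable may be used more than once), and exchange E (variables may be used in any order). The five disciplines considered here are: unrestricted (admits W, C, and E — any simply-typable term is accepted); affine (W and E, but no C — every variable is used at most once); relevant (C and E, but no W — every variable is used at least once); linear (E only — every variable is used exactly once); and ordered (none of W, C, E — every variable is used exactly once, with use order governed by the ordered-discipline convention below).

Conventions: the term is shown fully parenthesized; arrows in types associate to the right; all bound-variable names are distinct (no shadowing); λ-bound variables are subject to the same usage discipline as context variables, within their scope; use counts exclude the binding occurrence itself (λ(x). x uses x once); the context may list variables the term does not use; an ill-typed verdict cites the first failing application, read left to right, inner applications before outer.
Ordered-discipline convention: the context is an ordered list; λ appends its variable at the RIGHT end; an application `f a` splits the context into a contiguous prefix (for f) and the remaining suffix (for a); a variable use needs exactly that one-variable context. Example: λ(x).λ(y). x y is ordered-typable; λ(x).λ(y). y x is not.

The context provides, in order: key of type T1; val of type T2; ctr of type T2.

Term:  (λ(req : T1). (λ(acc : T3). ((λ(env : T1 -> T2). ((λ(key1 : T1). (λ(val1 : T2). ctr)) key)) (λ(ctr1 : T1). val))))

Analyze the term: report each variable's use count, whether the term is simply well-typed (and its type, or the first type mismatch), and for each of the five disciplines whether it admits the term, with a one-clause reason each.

use counts: key ×1, val ×1, ctr ×1, req [bound] ×0, acc [bound] ×0, env [bound] ×0, key1 [bound] ×0, val1 [bound] ×0, ctr1 [bound] ×0
left-to-right use order: ctr, key, val
typing: ✓ — T1 -> T3 -> T2 -> T2
ordered ✗ (unused: req, acc, env, key1, val1, ctr1 — weakening required)
linear ✗ (unused: req, acc, env, key1, val1, ctr1 — weakening required)
affine ✓ (no duplicate uses among key, val, ctr, req, acc, env, key1, val1, ctr1)
relevant ✗ (unused: req, acc, env, key1, val1, ctr1 — weakening required)
unrestricted ✓ (type-checks (T1 -> T3 -> T2 -> T2) and nothing is barred)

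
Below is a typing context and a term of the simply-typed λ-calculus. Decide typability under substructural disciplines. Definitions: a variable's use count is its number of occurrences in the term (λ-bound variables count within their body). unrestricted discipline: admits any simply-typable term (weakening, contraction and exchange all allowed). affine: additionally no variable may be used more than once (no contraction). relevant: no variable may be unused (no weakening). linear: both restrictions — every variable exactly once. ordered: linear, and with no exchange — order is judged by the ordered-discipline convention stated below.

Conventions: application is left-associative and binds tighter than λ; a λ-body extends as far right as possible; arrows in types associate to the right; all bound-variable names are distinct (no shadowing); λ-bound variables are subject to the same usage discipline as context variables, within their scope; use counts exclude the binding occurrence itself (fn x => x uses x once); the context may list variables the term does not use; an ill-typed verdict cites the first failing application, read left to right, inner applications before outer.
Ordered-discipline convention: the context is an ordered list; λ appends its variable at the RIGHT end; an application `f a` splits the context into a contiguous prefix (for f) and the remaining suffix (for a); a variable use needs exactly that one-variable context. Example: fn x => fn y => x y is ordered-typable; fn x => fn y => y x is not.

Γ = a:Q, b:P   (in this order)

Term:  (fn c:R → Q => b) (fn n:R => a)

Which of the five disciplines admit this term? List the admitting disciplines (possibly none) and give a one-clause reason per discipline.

accepted by: affine, unrestricted
variable uses: a=1, b=1, c [bound]=0, n [bound]=0
uses in reading order: b, a
typing: the term checks, with type P
ordered ✗ (needs weakening: c, n unused)
linear ✗ (needs weakening: c, n unused)
affine ✓ (no duplicate uses among a, b, c, n)
relevant ✗ (needs weakening: c, n unused)
unrestricted ✓ (well-typed at P; no restrictions here)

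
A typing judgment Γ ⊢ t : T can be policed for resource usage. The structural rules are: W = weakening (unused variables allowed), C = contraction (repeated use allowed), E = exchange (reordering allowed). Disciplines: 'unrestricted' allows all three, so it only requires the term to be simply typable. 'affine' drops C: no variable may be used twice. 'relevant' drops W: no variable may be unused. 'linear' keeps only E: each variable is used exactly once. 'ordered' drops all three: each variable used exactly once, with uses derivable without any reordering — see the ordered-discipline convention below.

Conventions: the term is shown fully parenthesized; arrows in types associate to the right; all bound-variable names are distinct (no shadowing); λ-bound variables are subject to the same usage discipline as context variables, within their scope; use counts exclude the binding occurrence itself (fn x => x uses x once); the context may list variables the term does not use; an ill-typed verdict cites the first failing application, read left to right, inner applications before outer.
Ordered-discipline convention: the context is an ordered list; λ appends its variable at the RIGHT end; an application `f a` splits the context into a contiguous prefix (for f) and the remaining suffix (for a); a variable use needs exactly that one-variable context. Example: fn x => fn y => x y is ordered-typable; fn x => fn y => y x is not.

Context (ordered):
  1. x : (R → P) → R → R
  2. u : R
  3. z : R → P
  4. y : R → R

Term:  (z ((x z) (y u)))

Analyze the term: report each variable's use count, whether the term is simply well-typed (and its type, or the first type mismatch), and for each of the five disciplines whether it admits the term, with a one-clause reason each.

use counts: x: 1×, u: 1×, z: 2×, y: 1×
left-to-right use order: z, x, z, y, u
typing: ✓ — P
ordered: ✗ — needs contraction — z ×2
linear: ✗ — needs contraction — z ×2
affine: ✗ — needs contraction — z ×2
relevant: ✓ — x, u, z, y: all used, weakening unneeded
unrestricted: ✓ — well-typed at P; no restrictions here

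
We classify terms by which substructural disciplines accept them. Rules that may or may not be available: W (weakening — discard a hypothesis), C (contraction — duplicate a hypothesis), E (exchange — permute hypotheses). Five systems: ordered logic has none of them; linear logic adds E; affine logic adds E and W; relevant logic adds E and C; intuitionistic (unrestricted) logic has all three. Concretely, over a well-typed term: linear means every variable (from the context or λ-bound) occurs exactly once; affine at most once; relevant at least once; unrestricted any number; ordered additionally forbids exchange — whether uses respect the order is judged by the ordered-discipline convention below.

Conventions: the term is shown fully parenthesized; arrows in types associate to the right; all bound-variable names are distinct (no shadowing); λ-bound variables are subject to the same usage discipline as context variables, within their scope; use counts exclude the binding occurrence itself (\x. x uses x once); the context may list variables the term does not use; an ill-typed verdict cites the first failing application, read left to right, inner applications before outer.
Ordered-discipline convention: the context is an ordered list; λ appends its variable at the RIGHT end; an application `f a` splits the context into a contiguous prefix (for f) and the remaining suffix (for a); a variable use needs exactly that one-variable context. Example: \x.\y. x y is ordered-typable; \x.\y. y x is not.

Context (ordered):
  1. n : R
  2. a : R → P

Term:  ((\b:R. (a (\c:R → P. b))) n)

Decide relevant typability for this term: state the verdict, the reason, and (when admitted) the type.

no — the type mismatch rejects it
use counts: n: 1; a: 1; b (bound): 1; c (bound): 0
order of uses: a, b, n
typing: ill-typed: a function awaiting R gets (R → P) → R
summary: ordered ✗, linear ✗, affine ✗, relevant ✗, unrestricted ✗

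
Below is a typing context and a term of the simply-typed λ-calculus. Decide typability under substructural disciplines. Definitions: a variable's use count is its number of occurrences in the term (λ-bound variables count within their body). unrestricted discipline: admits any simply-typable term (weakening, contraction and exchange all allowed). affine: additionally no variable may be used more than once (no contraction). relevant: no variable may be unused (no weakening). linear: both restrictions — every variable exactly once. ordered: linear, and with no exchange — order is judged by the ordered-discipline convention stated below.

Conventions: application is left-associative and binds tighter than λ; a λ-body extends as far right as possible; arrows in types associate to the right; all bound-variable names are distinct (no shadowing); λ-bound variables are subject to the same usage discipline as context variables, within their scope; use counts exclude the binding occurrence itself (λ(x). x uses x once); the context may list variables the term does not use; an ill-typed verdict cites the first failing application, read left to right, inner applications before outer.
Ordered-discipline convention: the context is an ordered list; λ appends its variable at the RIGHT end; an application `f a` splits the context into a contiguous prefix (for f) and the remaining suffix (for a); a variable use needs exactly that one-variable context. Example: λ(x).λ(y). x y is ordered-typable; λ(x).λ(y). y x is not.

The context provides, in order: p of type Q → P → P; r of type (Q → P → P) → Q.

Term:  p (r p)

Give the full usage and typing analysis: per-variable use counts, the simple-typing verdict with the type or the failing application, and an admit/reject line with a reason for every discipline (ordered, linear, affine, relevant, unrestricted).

use counts: p: 2×; r: 1×
order of uses: p, r, p
typing: well-typed — term : P → P
ordered: ✗ — repeated use of p ×2
linear: ✗ — repeated use of p ×2
affine: ✗ — repeated use of p ×2
relevant: ✓ — p, r: all used, weakening unneeded
unrestricted: ✓ — typability at P → P is all that's needed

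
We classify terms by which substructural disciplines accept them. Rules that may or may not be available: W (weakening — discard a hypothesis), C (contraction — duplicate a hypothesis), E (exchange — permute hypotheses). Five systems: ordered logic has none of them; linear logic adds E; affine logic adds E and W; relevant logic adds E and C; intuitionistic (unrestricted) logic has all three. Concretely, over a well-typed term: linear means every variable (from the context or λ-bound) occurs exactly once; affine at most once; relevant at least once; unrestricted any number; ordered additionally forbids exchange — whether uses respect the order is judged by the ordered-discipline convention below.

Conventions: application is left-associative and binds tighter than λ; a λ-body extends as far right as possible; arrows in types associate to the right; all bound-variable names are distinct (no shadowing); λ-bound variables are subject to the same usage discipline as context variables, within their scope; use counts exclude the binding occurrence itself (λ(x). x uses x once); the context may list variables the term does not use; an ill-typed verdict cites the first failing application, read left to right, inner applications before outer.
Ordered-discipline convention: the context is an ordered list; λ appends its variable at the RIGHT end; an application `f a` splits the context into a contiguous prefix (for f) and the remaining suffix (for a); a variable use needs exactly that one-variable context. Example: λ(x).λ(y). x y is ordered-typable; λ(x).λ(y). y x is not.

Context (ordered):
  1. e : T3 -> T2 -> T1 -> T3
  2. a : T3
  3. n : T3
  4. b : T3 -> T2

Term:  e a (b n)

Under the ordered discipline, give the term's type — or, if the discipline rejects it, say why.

not well-typed under ordered — no contiguous prefix/suffix split fits e, a, b, n
variable uses: e: 1×, a: 1×, n: 1×, b: 1×
left-to-right use order: e, a, b, n
typing: well-typed at T1 -> T3
across the five disciplines: ordered ✗, linear ✓, affine ✓, relevant ✓, unrestricted ✓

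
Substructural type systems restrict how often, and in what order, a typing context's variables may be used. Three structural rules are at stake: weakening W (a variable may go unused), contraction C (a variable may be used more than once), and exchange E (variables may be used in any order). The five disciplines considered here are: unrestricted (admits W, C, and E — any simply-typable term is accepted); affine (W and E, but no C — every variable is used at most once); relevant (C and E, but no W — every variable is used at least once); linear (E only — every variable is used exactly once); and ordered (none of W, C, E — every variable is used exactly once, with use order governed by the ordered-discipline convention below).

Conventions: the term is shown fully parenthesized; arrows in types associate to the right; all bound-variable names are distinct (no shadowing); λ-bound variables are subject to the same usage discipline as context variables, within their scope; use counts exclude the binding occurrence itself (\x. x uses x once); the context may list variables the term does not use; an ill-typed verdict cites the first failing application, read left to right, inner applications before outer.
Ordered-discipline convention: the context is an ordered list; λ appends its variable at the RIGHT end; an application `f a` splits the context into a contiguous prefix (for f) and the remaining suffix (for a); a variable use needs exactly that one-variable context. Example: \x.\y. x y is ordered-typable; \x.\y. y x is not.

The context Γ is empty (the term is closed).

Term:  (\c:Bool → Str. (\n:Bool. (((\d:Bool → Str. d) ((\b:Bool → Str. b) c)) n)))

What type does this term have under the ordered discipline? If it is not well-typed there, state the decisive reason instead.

term : (Bool → Str) → Bool → Str
variable uses: c (λ-bound)=1, n (λ-bound)=1, d (λ-bound)=1, b (λ-bound)=1
uses in reading order: d, b, c, n
typing: the term checks, with type (Bool → Str) → Bool → Str
per-discipline verdicts: ordered ✓ · linear ✓ · affine ✓ · relevant ✓ · unrestricted ✓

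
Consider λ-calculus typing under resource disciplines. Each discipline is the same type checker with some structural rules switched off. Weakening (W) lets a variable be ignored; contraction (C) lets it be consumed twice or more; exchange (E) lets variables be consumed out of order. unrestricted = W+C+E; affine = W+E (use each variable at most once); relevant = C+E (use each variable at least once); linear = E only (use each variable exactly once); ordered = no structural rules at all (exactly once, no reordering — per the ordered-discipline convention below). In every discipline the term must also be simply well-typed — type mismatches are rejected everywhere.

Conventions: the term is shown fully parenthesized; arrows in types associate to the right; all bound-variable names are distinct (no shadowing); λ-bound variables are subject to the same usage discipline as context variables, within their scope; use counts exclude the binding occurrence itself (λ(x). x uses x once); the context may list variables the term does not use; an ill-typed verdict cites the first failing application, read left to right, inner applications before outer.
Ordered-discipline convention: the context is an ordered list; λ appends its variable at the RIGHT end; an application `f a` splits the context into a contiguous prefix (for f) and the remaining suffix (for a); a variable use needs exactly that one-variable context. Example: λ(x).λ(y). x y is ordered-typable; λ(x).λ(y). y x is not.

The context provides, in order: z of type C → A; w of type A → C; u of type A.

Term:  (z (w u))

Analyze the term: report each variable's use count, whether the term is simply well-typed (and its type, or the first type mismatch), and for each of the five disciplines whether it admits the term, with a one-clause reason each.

use counts: z: 1, w: 1, u: 1
use order (left to right): z, w, u
typing: ✓ — A
ordered: ✓ — single-use (z, w, u), ordered derivation ok
linear: ✓ — single use per variable (z, w, u)
affine: ✓ — z, w, u: no repeats, contraction unneeded
relevant: ✓ — z, w, u: all used, weakening unneeded
unrestricted: ✓ — well-typed at A; no restrictions here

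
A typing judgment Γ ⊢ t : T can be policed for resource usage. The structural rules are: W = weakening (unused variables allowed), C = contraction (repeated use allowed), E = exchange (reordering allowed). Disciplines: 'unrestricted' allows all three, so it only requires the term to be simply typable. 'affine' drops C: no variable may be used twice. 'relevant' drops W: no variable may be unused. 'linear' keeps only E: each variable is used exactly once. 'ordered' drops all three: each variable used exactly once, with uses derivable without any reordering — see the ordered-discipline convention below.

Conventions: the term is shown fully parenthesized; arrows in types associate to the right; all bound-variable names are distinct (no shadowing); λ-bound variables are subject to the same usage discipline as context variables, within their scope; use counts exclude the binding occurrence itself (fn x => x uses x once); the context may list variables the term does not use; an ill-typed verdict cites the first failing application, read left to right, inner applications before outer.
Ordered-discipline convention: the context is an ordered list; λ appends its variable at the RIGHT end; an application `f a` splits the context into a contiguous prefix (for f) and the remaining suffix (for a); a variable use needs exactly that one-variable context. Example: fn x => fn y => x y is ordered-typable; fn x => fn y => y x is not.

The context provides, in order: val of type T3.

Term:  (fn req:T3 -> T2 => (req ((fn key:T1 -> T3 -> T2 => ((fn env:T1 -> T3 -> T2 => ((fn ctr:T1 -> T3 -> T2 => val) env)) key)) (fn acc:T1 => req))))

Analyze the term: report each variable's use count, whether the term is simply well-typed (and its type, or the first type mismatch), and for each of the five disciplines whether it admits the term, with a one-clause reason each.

usage: val: 1, req (λ-bound): 2, key (λ-bound): 1, env (λ-bound): 1, ctr (λ-bound): 0, acc (λ-bound): 0
left-to-right use order: req, val, env, key, req
typing: well-typed — term : (T3 -> T2) -> T2
ordered: ✗ — needs contraction — req ×2; needs weakening: ctr, acc unused
linear: ✗ — needs contraction — req ×2; needs weakening: ctr, acc unused
affine: ✗ — needs contraction — req ×2
relevant: ✗ — needs weakening: ctr, acc unused
unrestricted: ✓ — well-typed at (T3 -> T2) -> T2; no restrictions here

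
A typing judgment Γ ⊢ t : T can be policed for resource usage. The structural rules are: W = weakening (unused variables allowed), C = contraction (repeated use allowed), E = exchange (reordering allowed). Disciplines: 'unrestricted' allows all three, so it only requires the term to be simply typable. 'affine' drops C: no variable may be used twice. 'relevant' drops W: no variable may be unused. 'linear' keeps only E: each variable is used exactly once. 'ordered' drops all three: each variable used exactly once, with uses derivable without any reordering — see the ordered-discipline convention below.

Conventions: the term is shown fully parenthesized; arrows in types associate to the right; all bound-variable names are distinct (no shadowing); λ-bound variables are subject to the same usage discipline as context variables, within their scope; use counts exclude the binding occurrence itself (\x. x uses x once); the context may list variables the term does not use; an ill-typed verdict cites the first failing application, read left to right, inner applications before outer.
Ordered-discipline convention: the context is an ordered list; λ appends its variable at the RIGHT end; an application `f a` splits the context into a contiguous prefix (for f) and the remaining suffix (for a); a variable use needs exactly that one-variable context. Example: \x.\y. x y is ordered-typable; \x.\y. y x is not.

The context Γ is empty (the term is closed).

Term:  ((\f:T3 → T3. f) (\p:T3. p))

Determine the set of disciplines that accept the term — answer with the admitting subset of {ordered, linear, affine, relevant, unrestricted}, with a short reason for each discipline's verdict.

admitting disciplines: ordered, linear, affine, relevant, unrestricted
counts: f (λ-bound): 1×, p (λ-bound): 1×
use order (left to right): f, p
typing: ✓ — T3 → T3
ordered: ✓, f, p: once each, no exchange needed
linear: ✓, exactly-once usage across f, p
affine: ✓, at most one use each (f, p)
relevant: ✓, every one of f, p appears
unrestricted: ✓, typability at T3 → T3 is all that's needed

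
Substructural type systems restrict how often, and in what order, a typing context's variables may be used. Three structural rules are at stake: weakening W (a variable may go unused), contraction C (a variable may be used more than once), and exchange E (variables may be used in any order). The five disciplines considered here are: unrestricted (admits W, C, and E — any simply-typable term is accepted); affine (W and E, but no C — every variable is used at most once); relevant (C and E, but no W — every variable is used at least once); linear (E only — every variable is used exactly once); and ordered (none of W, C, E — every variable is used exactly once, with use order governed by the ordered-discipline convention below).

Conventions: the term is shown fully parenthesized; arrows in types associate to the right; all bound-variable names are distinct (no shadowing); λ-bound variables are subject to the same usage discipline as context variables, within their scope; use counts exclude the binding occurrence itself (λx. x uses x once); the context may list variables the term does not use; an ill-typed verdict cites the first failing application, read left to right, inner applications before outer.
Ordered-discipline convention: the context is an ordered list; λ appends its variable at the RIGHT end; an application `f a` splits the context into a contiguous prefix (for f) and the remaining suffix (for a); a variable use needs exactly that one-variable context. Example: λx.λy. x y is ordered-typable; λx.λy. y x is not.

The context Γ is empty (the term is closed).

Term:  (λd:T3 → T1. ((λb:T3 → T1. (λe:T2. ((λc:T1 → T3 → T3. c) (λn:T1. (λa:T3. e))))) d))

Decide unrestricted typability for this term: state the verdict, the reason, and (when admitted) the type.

no — fails simple typing
variable uses: d [bound]: 1×, b [bound]: 0×, e [bound]: 1×, c [bound]: 1×, n [bound]: 0×, a [bound]: 0×
order of uses: c, e, d
typing: ill-typed: an argument T1 → T3 → T2 mismatches the expected T1 → T3 → T3
across the five disciplines: ordered ✗, linear ✗, affine ✗, relevant ✗, unrestricted ✗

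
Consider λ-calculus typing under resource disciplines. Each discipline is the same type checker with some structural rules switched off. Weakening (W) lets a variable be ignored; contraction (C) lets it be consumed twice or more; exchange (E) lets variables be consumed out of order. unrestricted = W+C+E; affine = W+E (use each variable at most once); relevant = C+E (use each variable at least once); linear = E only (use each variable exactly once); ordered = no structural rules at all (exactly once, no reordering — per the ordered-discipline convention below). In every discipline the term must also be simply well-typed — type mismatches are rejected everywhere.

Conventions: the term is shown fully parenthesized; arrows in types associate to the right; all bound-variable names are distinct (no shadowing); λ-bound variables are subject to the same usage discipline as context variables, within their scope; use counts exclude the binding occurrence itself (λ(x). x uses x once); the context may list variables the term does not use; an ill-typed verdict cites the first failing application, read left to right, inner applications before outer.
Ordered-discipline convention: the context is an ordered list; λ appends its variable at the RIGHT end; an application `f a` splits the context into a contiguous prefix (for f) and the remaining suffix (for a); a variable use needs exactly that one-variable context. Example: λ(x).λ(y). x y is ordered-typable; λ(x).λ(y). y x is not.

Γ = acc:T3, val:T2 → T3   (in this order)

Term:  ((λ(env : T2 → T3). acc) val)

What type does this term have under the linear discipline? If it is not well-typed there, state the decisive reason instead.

not well-typed under linear — env left unused
variable uses: acc ×1, val ×1, env (bound) ×0
left-to-right use order: acc, val
typing: ✓ — T3
summary: ordered ✗ | linear ✗ | affine ✓ | relevant ✗ | unrestricted ✓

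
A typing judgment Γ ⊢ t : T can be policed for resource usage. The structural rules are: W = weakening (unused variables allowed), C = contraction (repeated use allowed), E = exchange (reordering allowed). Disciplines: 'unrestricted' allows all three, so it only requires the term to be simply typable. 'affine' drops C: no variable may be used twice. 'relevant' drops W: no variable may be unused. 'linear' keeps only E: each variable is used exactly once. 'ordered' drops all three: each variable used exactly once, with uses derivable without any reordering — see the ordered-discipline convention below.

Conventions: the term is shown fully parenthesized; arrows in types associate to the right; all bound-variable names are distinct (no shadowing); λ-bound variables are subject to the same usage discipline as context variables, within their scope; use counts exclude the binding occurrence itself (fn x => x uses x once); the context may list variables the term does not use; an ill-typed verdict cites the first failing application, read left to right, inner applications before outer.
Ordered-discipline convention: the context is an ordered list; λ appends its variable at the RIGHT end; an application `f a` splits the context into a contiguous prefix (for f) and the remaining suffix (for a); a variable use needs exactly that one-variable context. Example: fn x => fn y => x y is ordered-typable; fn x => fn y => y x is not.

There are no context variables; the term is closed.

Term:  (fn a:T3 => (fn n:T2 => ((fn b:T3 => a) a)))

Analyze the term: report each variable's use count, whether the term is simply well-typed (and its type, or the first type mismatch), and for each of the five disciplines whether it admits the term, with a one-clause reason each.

counts: a (λ-bound) ×2; n (λ-bound) ×0; b (λ-bound) ×0
uses in reading order: a, a
typing: the term checks, with type T3 → T2 → T3
ordered: ✗ — uses contraction: a ×2; needs weakening: n, b unused
linear: ✗ — uses contraction: a ×2; needs weakening: n, b unused
affine: ✗ — uses contraction: a ×2
relevant: ✗ — needs weakening: n, b unused
unrestricted: ✓ — well-typed at T3 → T2 → T3; no restrictions here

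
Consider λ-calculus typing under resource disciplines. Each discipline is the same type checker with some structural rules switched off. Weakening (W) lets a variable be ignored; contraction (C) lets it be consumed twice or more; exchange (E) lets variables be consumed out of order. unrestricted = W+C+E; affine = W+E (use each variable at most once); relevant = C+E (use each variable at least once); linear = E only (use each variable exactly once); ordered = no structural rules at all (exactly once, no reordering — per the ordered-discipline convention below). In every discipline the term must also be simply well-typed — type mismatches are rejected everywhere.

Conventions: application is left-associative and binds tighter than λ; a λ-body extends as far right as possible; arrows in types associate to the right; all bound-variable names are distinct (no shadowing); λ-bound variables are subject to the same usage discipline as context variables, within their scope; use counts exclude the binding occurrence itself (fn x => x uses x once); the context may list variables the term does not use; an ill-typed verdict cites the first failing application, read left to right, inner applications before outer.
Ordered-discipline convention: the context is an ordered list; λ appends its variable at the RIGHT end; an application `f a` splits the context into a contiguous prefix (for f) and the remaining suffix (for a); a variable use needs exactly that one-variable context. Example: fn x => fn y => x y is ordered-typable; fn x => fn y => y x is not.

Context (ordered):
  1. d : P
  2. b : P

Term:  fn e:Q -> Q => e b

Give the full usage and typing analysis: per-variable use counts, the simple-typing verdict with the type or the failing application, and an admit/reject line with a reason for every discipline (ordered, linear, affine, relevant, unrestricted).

variable uses: d=0, b=1, e [bound]=1
left-to-right use order: e, b
typing: ill-typed: a function awaiting Q gets P
ordered: ✗, the type mismatch rejects it
linear: ✗, not simply typable
affine: ✗, fails simple typing
relevant: ✗, a type mismatch blocks all five
unrestricted: ✗, the type mismatch rejects it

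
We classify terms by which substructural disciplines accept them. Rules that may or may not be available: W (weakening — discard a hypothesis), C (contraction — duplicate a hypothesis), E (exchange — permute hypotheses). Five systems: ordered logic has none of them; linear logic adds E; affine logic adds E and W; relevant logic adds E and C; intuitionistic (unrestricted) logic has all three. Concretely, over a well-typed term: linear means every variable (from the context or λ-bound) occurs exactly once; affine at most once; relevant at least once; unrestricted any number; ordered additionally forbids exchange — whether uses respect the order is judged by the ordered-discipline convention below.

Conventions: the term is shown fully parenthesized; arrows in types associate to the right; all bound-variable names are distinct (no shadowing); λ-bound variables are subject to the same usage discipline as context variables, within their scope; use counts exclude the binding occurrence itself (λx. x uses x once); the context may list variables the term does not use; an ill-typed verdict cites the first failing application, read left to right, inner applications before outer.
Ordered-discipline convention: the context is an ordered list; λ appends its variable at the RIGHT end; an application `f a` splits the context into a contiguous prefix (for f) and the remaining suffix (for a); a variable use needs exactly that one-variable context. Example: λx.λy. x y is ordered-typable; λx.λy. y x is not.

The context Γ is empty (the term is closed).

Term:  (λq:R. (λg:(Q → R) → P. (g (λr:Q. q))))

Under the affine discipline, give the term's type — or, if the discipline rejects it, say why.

term : R → ((Q → R) → P) → P
use counts: q (λ-bound)=1; g (λ-bound)=1; r (λ-bound)=0
order of uses: g, q
typing: well-typed — term : R → ((Q → R) → P) → P
across the five disciplines: ordered ✗; linear ✗; affine ✓; relevant ✗; unrestricted ✓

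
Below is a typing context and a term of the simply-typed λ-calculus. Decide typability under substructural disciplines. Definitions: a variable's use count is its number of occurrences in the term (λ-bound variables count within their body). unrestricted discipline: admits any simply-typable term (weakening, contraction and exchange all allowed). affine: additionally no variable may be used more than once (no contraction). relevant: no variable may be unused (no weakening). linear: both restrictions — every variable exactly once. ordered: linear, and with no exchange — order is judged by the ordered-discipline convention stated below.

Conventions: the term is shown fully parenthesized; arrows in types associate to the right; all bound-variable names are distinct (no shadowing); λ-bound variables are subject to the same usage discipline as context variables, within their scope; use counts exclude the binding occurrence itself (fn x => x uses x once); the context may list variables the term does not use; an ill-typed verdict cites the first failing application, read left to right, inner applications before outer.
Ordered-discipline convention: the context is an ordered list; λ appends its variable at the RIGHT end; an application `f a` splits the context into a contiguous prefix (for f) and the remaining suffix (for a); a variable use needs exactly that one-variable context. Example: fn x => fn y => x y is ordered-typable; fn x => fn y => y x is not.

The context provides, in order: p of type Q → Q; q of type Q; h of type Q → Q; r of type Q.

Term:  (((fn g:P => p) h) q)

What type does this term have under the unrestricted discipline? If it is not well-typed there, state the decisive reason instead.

not well-typed under unrestricted — a type mismatch blocks all five
usage: p ×1, q ×1, h ×1, r ×0, g (λ-bound) ×0
order of uses: p, h, q
typing: ill-typed: an argument Q → Q mismatches the expected P
per-discipline verdicts: ordered ✗; linear ✗; affine ✗; relevant ✗; unrestricted ✗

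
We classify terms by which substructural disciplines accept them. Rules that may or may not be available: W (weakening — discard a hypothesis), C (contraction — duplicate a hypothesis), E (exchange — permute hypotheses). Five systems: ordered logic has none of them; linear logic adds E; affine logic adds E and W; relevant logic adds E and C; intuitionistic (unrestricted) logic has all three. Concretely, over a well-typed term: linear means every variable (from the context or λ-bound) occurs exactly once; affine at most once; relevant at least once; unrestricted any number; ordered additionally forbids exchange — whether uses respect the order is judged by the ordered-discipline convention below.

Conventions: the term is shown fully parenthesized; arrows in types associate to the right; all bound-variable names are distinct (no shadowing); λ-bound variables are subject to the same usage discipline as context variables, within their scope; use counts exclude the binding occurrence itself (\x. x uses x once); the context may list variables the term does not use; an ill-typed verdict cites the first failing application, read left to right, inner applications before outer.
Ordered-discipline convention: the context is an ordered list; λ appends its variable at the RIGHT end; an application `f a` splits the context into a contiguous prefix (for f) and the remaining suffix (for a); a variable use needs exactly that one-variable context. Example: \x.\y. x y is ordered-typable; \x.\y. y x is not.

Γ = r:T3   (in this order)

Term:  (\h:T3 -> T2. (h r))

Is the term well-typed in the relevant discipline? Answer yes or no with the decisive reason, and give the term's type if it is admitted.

yes — none of r, h goes unused; term : (T3 -> T2) -> T2
variable uses: r ×1, h [bound] ×1
left-to-right use order: h, r
typing: well-typed at (T3 -> T2) -> T2
all disciplines: ordered ✗, linear ✓, affine ✓, relevant ✓, unrestricted ✓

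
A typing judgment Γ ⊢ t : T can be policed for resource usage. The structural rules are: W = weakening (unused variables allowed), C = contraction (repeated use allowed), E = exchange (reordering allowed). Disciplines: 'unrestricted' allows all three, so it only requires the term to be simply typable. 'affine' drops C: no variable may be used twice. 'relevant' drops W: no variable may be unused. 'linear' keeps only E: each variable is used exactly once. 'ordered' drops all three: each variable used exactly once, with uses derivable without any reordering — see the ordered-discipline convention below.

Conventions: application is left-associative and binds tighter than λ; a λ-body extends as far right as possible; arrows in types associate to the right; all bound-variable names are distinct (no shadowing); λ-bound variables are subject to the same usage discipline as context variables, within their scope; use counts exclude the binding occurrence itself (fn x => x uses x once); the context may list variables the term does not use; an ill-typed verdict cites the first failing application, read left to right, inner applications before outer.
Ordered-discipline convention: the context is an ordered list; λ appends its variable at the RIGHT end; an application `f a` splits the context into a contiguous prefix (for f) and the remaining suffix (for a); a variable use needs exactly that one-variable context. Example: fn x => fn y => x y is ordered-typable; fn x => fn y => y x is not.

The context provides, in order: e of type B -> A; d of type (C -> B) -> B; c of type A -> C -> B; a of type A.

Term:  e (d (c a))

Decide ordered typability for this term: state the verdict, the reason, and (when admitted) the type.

yes — one use each (e, d, c, a); ordered split holds; term : A
variable uses: e: 1×; d: 1×; c: 1×; a: 1×
order of uses: e, d, c, a
typing: well-typed at A
all disciplines: ordered ✓ | linear ✓ | affine ✓ | relevant ✓ | unrestricted ✓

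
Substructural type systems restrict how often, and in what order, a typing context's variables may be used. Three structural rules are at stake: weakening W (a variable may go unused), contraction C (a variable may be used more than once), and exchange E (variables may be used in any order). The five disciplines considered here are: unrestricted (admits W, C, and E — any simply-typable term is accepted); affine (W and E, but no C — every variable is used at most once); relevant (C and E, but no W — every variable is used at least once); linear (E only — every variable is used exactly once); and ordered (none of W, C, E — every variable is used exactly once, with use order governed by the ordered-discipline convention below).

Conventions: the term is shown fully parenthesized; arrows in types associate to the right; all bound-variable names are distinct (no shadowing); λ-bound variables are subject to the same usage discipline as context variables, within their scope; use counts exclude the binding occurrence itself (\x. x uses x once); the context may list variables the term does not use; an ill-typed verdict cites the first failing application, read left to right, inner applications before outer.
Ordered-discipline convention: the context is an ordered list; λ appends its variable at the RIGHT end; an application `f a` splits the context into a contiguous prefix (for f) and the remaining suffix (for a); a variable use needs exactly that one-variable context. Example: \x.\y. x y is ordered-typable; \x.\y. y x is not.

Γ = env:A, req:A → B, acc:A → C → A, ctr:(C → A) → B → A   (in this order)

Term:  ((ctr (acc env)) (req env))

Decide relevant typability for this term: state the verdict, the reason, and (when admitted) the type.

yes — every one of env, req, acc, ctr appears; term : A
counts: env ×2; req ×1; acc ×1; ctr ×1
order of uses: ctr, acc, env, req, env
typing: well-typed — term : A
summary: ordered ✗ | linear ✗ | affine ✗ | relevant ✓ | unrestricted ✓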